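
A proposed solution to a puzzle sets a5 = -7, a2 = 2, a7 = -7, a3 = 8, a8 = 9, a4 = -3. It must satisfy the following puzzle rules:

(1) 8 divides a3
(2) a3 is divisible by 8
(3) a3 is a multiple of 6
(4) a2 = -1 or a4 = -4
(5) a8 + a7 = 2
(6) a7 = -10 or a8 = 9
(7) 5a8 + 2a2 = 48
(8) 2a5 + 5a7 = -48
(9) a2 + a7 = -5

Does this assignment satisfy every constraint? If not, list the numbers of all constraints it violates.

The assignment fails constraints 3, 4, 7, and 8.

(1) 8 / 8 = 1, so 8 divides 8 — holds.
(2) 8 / 8 = 1, so 8 divides 8 — holds.
(3) 8 = 6×1 + 2, so 6 does not divide 8 — does not hold.
(4) a2 = 2 ≠ -1 and a4 = -3 ≠ -4; both disjuncts false — does not hold.
(5) a8 + a7 = 9 + (-7) = 2 — holds.
(6) a7 = -7 ≠ -10, but a8 = 9 = 9 (second disjunct) — holds.
(7) 5a8 + 2a2 = 5(9) + 2(2) = 49, not 48 — does not hold.
(8) 2a5 + 5a7 = 2(-7) + 5(-7) = -49, not -48 — does not hold.
(9) a2 + a7 = 2 + (-7) = -5 — holds.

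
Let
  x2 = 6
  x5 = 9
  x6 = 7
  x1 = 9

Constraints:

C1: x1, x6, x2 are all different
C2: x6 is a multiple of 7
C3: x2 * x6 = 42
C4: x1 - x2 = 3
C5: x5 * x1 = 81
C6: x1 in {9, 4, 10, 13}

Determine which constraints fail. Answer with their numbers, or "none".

All constraints are satisfied.

C1: values 9, 7, 6 are pairwise distinct — holds.
C2: 7 / 7 = 1, so 7 divides 7 — holds.
C3: x2 * x6 = 6 * 7 = 42 — holds.
C4: x1 - x2 = 9 - 6 = 3 — holds.
C5: x5 * x1 = 9 * 9 = 81 — holds.
C6: x1 = 9 is in {9, 4, 10, 13} — holds.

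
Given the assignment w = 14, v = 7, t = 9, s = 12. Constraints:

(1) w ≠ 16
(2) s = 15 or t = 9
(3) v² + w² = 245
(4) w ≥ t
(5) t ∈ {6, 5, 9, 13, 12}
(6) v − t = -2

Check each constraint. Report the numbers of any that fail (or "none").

(1) w = 14, and 14 ≠ 16  ✓
(2) s = 12 ≠ 15, but t = 9 = 9 (second disjunct)  ✓
(3) v² + w² = 7² + 14² = 49 + 196 = 245  ✓
(4) w = 14, t = 9; 14 ≥ 9  ✓
(5) t = 9 is in {6, 5, 9, 13, 12}  ✓
(6) v − t = 7 − 9 = -2  ✓

All constraints are satisfied.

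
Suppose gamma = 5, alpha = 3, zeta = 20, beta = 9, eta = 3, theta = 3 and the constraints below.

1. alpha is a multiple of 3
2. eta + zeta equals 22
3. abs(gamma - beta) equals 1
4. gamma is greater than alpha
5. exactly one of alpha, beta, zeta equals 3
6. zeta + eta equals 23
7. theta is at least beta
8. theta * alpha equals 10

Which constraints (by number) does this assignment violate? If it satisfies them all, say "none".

Constraints 2, 3, 7, and 8 do not hold.

1. 3 / 3 = 1, so 3 divides 3 — holds.
2. eta + zeta = 3 + 20 = 23, not 22 — fails.
3. abs(5 - 9) = 4, not 1 — fails.
4. gamma = 5, alpha = 3; 5 > 3 — holds.
5. alpha=3, beta=9, zeta=20; 1 of them equals 3 — holds.
6. zeta + eta = 20 + 3 = 23 — holds.
7. theta = 3, beta = 9; 3 < 9 (want ≥) — fails.
8. theta * alpha = 3 * 3 = 9, not 10 — fails.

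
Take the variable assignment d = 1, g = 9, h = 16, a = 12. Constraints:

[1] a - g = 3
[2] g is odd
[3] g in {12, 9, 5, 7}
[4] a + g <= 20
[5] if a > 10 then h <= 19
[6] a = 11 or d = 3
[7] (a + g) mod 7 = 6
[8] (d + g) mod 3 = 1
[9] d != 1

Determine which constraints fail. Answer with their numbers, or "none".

[1] a - g = 12 - 9 = 3 — holds.
[2] g = 9 is odd — holds.
[3] g = 9 is in {12, 9, 5, 7} — holds.
[4] a + g = 12 + 9 = 21; 21 > 20, bound 20 not met — fails.
[5] a = 12 > 10, so we need h ≤ 19; h = 16 ≤ 19 — holds.
[6] a = 12 ≠ 11 and d = 1 ≠ 3; both disjuncts false — fails.
[7] a + g = 21; 21 mod 7 = 0, not 6 — fails.
[8] d + g = 10; 10 mod 3 = 1 — holds.
[9] d = 1, but 1 is required to differ — fails.

Violated: 4, 6, 7, and 9.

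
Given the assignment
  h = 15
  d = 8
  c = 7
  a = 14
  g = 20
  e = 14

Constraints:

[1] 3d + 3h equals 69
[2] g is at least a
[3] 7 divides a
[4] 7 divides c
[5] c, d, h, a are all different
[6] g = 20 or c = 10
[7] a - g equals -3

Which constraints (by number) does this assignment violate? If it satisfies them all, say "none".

No — constraint 7 is not satisfied.

[1] 3d + 3h = 3(8) + 3(15) = 69 — OK.
[2] g = 20, a = 14; 20 ≥ 14 — OK.
[3] 14 / 7 = 2, so 7 divides 14 — OK.
[4] 7 / 7 = 1, so 7 divides 7 — OK.
[5] values 7, 8, 15, 14 are pairwise distinct — OK.
[6] g = 20 = 20 (first disjunct) — OK.
[7] a - g = 14 - 20 = -6, not -3 — violated.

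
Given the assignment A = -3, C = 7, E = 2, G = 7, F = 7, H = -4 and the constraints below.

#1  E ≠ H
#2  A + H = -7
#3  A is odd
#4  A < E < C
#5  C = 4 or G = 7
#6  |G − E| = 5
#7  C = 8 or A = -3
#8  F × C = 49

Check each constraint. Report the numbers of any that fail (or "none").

#1 E = 2, H = -4; distinct — satisfied.
#2 A + H = -3 + (-4) = -7 — satisfied.
#3 A = -3 is odd — satisfied.
#4 values -3 < 2 < 7 — satisfied.
#5 C = 7 ≠ 4, but G = 7 = 7 (second disjunct) — satisfied.
#6 |7 − 2| = 5 — satisfied.
#7 C = 7 ≠ 8, but A = -3 = -3 (second disjunct) — satisfied.
#8 F × C = 7 × 7 = 49 — satisfied.

None — every constraint holds.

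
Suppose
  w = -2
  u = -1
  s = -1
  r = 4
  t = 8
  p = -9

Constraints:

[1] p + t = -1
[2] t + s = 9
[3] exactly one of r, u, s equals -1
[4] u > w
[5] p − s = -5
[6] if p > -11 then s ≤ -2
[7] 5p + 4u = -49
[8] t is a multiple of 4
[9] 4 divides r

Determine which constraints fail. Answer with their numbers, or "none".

The assignment fails constraints 2, 3, 5, and 6.

[1] p + t = -9 + 8 = -1 — holds.
[2] t + s = 8 + (-1) = 7, not 9 — fails.
[3] r=4, u=-1, s=-1; 2 of them equal -1, not exactly one — fails.
[4] u = -1, w = -2; -1 > -2 — holds.
[5] p − s = -9 − (-1) = -8, not -5 — fails.
[6] p = -9 > -11, so we need s ≤ -2; but s = -1 > -2 — fails.
[7] 5p + 4u = 5(-9) + 4(-1) = -49 — holds.
[8] 8 / 4 = 2, so 4 divides 8 — holds.
[9] 4 / 4 = 1, so 4 divides 4 — holds.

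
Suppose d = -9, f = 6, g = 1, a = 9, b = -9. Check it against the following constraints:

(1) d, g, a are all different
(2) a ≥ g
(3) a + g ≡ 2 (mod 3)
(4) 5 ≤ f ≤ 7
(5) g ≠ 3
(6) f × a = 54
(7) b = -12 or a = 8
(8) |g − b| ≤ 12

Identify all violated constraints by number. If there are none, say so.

Constraints 3 and 7 do not hold.

(1) values -9, 1, 9 are pairwise distinct — OK.
(2) a = 9, g = 1; 9 ≥ 1 — OK.
(3) a + g = 10; 10 mod 3 = 1, not 2 — violated.
(4) f = 6 lies in [5, 7] — OK.
(5) g = 1, and 1 ≠ 3 — OK.
(6) f × a = 6 × 9 = 54 — OK.
(7) b = -9 ≠ -12 and a = 9 ≠ 8; both disjuncts false — violated.
(8) |1 − (-9)| = 10; 10 ≤ 12 — OK.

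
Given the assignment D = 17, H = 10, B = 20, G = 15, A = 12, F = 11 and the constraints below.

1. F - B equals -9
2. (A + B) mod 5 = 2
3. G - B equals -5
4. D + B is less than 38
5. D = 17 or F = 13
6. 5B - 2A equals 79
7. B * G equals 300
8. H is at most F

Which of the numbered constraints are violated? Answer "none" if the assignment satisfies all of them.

1. F - B = 11 - 20 = -9 — satisfied.
2. A + B = 32; 32 mod 5 = 2 — satisfied.
3. G - B = 15 - 20 = -5 — satisfied.
4. D + B = 17 + 20 = 37; 37 < 38 — satisfied.
5. D = 17 = 17 (first disjunct) — satisfied.
6. 5B - 2A = 5(20) - 2(12) = 76, not 79 — violated.
7. B * G = 20 * 15 = 300 — satisfied.
8. H = 10, F = 11; 10 ≤ 11 — satisfied.

No — constraint 6 is not satisfied.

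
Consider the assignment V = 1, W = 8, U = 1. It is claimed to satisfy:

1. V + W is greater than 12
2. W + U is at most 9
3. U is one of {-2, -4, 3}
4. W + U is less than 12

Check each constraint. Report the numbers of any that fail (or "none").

No — constraints 1 and 3 are not satisfied.

1. V + W = 1 + 8 = 9; 9 ≤ 12, bound 12 not met  false
2. W + U = 8 + 1 = 9; 9 ≤ 9  true
3. U = 1 is not in {-2, -4, 3}  false
4. W + U = 8 + 1 = 9; 9 < 12  true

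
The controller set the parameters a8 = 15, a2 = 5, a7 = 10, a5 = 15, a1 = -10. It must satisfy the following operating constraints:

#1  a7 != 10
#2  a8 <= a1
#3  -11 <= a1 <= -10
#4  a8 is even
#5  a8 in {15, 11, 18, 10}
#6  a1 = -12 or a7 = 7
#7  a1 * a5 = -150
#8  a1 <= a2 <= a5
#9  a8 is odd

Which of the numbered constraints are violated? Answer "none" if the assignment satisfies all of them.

#1 a7 = 10, but 10 is required to differ  ✘
#2 a8 = 15, a1 = -10; 15 > -10 (want ≤)  ✘
#3 a1 = -10 lies in [-11, -10]  ✔
#4 a8 = 15 is odd  ✘
#5 a8 = 15 is in {15, 11, 18, 10}  ✔
#6 a1 = -10 ≠ -12 and a7 = 10 ≠ 7; both disjuncts false  ✘
#7 a1 * a5 = -10 * 15 = -150  ✔
#8 values -10 <= 5 <= 15  ✔
#9 a8 = 15 is odd  ✔

No — constraints 1, 2, 4, 6 are not satisfied.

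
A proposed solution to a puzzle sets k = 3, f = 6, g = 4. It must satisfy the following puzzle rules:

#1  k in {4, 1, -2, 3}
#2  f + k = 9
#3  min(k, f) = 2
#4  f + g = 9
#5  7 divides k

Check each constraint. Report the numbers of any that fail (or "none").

#1 k = 3 is in {4, 1, -2, 3}  OK
#2 f + k = 6 + 3 = 9  OK
#3 min(3, 6) = 3, not 2  FAIL
#4 f + g = 6 + 4 = 10, not 9  FAIL
#5 3 = 7*0 + 3, so 7 does not divide 3  FAIL

Constraints 3, 4, and 5 do not hold.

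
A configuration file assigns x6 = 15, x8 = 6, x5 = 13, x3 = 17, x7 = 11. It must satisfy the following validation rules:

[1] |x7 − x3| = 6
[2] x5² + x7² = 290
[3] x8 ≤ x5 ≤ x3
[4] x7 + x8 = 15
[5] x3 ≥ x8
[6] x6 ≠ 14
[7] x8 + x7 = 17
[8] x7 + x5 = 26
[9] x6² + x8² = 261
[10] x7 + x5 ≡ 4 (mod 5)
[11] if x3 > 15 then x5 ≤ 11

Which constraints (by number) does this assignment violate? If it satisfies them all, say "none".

The assignment fails constraints 4, 8, 11.

[1] |11 − 17| = 6 — holds.
[2] x5² + x7² = 13² + 11² = 169 + 121 = 290 — holds.
[3] values 6 ≤ 13 ≤ 17 — holds.
[4] x7 + x8 = 11 + 6 = 17, not 15 — fails.
[5] x3 = 17, x8 = 6; 17 ≥ 6 — holds.
[6] x6 = 15, and 15 ≠ 14 — holds.
[7] x8 + x7 = 6 + 11 = 17 — holds.
[8] x7 + x5 = 11 + 13 = 24, not 26 — fails.
[9] x6² + x8² = 15² + 6² = 225 + 36 = 261 — holds.
[10] x7 + x5 = 24; 24 mod 5 = 4 — holds.
[11] x3 = 17 > 15, so we need x5 ≤ 11; but x5 = 13 > 11 — fails.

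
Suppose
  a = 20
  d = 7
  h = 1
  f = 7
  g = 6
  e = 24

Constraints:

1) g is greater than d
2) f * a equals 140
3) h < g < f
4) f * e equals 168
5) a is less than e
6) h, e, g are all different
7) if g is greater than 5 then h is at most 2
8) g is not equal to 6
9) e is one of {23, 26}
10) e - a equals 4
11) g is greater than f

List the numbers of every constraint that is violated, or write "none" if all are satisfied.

Constraints 1, 8, 9, and 11 are violated.

1) g = 6, d = 7; 6 ≤ 7 (want >) — violated.
2) f * a = 7 * 20 = 140 — OK.
3) values 1 < 6 < 7 — OK.
4) f * e = 7 * 24 = 168 — OK.
5) a = 20, e = 24; 20 < 24 — OK.
6) values 1, 24, 6 are pairwise distinct — OK.
7) g = 6 > 5, so we need h ≤ 2; h = 1 ≤ 2 — OK.
8) g = 6, but 6 is required to differ — violated.
9) e = 24 is not in {23, 26} — violated.
10) e - a = 24 - 20 = 4 — OK.
11) g = 6, f = 7; 6 ≤ 7 (want >) — violated.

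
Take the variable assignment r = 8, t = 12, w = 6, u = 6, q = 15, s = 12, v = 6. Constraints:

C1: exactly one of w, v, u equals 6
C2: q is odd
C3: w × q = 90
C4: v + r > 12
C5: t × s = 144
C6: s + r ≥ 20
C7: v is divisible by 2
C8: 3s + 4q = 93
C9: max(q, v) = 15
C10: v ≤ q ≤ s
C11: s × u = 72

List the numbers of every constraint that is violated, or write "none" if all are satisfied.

C1: w=6, v=6, u=6; 3 of them equal 6, not exactly one — does not hold.
C2: q = 15 is odd — holds.
C3: w × q = 6 × 15 = 90 — holds.
C4: v + r = 6 + 8 = 14; 14 > 12 — holds.
C5: t × s = 12 × 12 = 144 — holds.
C6: s + r = 12 + 8 = 20; 20 ≥ 20 — holds.
C7: 6 / 2 = 3, so 2 divides 6 — holds.
C8: 3s + 4q = 3(12) + 4(15) = 96, not 93 — does not hold.
C9: max(15, 6) = 15 — holds.
C10: values 6, 15, 12; q = 15 is not ≤ s = 12 — does not hold.
C11: s × u = 12 × 6 = 72 — holds.

Constraints 1, 8, and 10 do not hold.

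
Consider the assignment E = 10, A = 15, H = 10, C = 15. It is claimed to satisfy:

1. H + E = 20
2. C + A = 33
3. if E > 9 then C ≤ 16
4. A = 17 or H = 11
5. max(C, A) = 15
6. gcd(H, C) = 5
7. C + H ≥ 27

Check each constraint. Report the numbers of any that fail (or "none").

The assignment fails constraints 2, 4, and 7.

1. H + E = 10 + 10 = 20 — holds.
2. C + A = 15 + 15 = 30, not 33 — fails.
3. E = 10 > 9, so we need C ≤ 16; C = 15 ≤ 16 — holds.
4. A = 15 ≠ 17 and H = 10 ≠ 11; both disjuncts false — fails.
5. max(15, 15) = 15 — holds.
6. gcd(10, 15) = 5 — holds.
7. C + H = 15 + 10 = 25; 25 < 27, bound 27 not met — fails.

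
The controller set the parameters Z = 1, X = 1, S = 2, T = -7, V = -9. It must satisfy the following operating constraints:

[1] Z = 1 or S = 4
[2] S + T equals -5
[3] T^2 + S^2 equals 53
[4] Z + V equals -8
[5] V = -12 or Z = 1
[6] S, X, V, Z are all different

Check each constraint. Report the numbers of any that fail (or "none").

[1] Z = 1 = 1 (first disjunct) — holds.
[2] S + T = 2 + (-7) = -5 — holds.
[3] T^2 + S^2 = (-7)^2 + 2^2 = 49 + 4 = 53 — holds.
[4] Z + V = 1 + (-9) = -8 — holds.
[5] V = -9 ≠ -12, but Z = 1 = 1 (second disjunct) — holds.
[6] X = Z = 1, not all different — does not hold.

Violated: 6.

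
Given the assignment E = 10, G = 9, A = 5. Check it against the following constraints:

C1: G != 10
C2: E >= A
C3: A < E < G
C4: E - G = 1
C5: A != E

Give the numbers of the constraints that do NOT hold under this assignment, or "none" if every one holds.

Constraint 3 is violated.

C1: G = 9, and 9 ≠ 10 — holds.
C2: E = 10, A = 5; 10 ≥ 5 — holds.
C3: values 5, 10, 9; E = 10 is not < G = 9 — fails.
C4: E - G = 10 - 9 = 1 — holds.
C5: A = 5, E = 10; distinct — holds.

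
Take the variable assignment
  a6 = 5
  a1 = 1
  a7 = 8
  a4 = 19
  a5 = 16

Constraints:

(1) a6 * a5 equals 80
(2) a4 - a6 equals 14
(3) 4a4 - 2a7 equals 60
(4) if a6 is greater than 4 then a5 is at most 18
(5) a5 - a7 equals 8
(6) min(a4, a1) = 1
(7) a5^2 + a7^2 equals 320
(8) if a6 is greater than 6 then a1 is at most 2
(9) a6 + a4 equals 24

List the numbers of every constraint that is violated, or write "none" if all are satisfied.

Yes — all constraints hold.

(1) a6 * a5 = 5 * 16 = 80  holds
(2) a4 - a6 = 19 - 5 = 14  holds
(3) 4a4 - 2a7 = 4(19) - 2(8) = 60  holds
(4) a6 = 5 > 4, so we need a5 ≤ 18; a5 = 16 ≤ 18  holds
(5) a5 - a7 = 16 - 8 = 8  holds
(6) min(19, 1) = 1  holds
(7) a5^2 + a7^2 = 16^2 + 8^2 = 256 + 64 = 320  holds
(8) a6 = 5, not > 6; antecedent false, conditional vacuously true  holds
(9) a6 + a4 = 5 + 19 = 24  holds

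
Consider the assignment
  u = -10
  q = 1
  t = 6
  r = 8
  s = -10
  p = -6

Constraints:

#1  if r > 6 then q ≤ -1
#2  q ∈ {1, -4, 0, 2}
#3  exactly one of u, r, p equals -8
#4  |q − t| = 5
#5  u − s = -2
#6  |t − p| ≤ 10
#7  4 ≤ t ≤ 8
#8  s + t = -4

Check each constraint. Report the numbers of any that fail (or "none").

#1 r = 8 > 6, so we need q ≤ -1; but q = 1 > -1  FAIL
#2 q = 1 is in {1, -4, 0, 2}  OK
#3 u=-10, r=8, p=-6; 0 of them equal -8, not exactly one  FAIL
#4 |1 − 6| = 5  OK
#5 u − s = -10 − (-10) = 0, not -2  FAIL
#6 |6 − (-6)| = 12; 12 > 10, exceeds bound 10  FAIL
#7 t = 6 lies in [4, 8]  OK
#8 s + t = -10 + 6 = -4  OK

Violated: 1, 3, 5, and 6.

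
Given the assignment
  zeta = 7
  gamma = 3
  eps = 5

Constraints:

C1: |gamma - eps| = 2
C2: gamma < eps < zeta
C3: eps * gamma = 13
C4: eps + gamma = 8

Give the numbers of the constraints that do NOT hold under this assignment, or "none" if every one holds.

C1: |3 - 5| = 2 — holds.
C2: values 3 < 5 < 7 — holds.
C3: eps * gamma = 5 * 3 = 15, not 13 — fails.
C4: eps + gamma = 5 + 3 = 8 — holds.

Constraint 3 is violated.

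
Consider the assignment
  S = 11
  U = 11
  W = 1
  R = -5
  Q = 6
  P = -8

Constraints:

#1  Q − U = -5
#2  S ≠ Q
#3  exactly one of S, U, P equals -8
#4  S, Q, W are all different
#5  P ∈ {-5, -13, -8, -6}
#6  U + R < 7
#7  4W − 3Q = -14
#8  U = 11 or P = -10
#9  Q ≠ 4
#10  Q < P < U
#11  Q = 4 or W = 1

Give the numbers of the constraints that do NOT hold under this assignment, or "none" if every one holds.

#1 Q − U = 6 − 11 = -5  holds
#2 S = 11, Q = 6; distinct  holds
#3 S=11, U=11, P=-8; 1 of them equals -8  holds
#4 values 11, 6, 1 are pairwise distinct  holds
#5 P = -8 is in {-5, -13, -8, -6}  holds
#6 U + R = 11 + (-5) = 6; 6 < 7  holds
#7 4W − 3Q = 4(1) − 3(6) = -14  holds
#8 U = 11 = 11 (first disjunct)  holds
#9 Q = 6, and 6 ≠ 4  holds
#10 values 6, -8, 11; Q = 6 is not < P = -8  fails
#11 Q = 6 ≠ 4, but W = 1 = 1 (second disjunct)  holds

Constraint 10 is violated.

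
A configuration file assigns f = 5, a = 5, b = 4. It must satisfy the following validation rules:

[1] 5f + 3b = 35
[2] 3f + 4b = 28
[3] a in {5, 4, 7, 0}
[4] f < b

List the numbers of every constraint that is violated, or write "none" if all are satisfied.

[1] 5f + 3b = 5(5) + 3(4) = 37, not 35 — violated.
[2] 3f + 4b = 3(5) + 4(4) = 31, not 28 — violated.
[3] a = 5 is in {5, 4, 7, 0} — OK.
[4] f = 5, b = 4; 5 ≥ 4 (want <) — violated.

The assignment fails constraints 1, 2, and 4.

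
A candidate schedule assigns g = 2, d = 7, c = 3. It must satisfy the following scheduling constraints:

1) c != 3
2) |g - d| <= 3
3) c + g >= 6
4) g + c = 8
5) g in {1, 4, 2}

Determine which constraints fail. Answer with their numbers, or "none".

1) c = 3, but 3 is required to differ — violated.
2) |2 - 7| = 5; 5 > 3, exceeds bound 3 — violated.
3) c + g = 3 + 2 = 5; 5 < 6, bound 6 not met — violated.
4) g + c = 2 + 3 = 5, not 8 — violated.
5) g = 2 is in {1, 4, 2} — OK.

No — constraints 1, 2, 3, 4 are not satisfied.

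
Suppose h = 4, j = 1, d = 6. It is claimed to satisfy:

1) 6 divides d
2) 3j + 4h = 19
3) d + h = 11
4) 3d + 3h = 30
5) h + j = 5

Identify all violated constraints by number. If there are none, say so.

1) 6 / 6 = 1, so 6 divides 6 — OK.
2) 3j + 4h = 3(1) + 4(4) = 19 — OK.
3) d + h = 6 + 4 = 10, not 11 — violated.
4) 3d + 3h = 3(6) + 3(4) = 30 — OK.
5) h + j = 4 + 1 = 5 — OK.

Constraint 3 does not hold.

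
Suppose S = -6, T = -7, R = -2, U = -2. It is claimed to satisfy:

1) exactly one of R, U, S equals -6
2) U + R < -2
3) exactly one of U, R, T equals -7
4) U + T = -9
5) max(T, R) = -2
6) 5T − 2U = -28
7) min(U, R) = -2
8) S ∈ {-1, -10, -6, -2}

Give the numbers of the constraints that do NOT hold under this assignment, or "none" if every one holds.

No — constraint 6 is not satisfied.

1) R=-2, U=-2, S=-6; 1 of them equals -6 — satisfied.
2) U + R = -2 + (-2) = -4; -4 < -2 — satisfied.
3) U=-2, R=-2, T=-7; 1 of them equals -7 — satisfied.
4) U + T = -2 + (-7) = -9 — satisfied.
5) max(-7, -2) = -2 — satisfied.
6) 5T − 2U = 5(-7) − 2(-2) = -31, not -28 — violated.
7) min(-2, -2) = -2 — satisfied.
8) S = -6 is in {-1, -10, -6, -2} — satisfied.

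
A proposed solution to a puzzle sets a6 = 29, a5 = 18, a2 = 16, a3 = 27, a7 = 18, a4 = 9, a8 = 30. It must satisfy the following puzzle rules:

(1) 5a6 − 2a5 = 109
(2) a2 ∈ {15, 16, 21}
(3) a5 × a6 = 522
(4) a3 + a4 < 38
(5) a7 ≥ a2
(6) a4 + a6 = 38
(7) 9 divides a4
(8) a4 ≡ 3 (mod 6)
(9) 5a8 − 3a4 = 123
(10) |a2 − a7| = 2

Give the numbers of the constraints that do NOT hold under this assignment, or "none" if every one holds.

(1) 5a6 − 2a5 = 5(29) − 2(18) = 109 — satisfied.
(2) a2 = 16 is in {15, 16, 21} — satisfied.
(3) a5 × a6 = 18 × 29 = 522 — satisfied.
(4) a3 + a4 = 27 + 9 = 36; 36 < 38 — satisfied.
(5) a7 = 18, a2 = 16; 18 ≥ 16 — satisfied.
(6) a4 + a6 = 9 + 29 = 38 — satisfied.
(7) 9 / 9 = 1, so 9 divides 9 — satisfied.
(8) 9 mod 6 = 3 — satisfied.
(9) 5a8 − 3a4 = 5(30) − 3(9) = 123 — satisfied.
(10) |16 − 18| = 2 — satisfied.

None — every constraint holds.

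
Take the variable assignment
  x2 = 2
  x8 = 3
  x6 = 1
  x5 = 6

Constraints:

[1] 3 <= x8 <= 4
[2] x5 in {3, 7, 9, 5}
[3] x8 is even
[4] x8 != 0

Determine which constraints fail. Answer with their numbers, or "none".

[1] x8 = 3 lies in [3, 4] — satisfied.
[2] x5 = 6 is not in {3, 7, 9, 5} — violated.
[3] x8 = 3 is odd — violated.
[4] x8 = 3, and 3 ≠ 0 — satisfied.

Constraints 2 and 3 are violated.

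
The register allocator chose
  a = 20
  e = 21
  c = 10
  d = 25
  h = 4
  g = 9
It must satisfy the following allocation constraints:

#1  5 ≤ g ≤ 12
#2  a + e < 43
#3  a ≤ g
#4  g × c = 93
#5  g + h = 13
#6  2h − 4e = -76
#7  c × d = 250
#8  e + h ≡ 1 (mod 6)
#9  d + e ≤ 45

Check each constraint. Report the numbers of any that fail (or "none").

No — constraints 3, 4, and 9 are not satisfied.

#1 g = 9 lies in [5, 12] — satisfied.
#2 a + e = 20 + 21 = 41; 41 < 43 — satisfied.
#3 a = 20, g = 9; 20 > 9 (want ≤) — violated.
#4 g × c = 9 × 10 = 90, not 93 — violated.
#5 g + h = 9 + 4 = 13 — satisfied.
#6 2h − 4e = 2(4) − 4(21) = -76 — satisfied.
#7 c × d = 10 × 25 = 250 — satisfied.
#8 e + h = 25; 25 mod 6 = 1 — satisfied.
#9 d + e = 25 + 21 = 46; 46 > 45, bound 45 not met — violated.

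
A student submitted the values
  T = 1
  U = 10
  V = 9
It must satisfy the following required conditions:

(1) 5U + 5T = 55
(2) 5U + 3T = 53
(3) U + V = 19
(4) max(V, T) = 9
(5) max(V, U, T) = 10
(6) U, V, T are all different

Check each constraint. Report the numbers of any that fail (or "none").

(1) 5U + 5T = 5(10) + 5(1) = 55  ✔
(2) 5U + 3T = 5(10) + 3(1) = 53  ✔
(3) U + V = 10 + 9 = 19  ✔
(4) max(9, 1) = 9  ✔
(5) max(9, 10, 1) = 10  ✔
(6) values 10, 9, 1 are pairwise distinct  ✔

No violations.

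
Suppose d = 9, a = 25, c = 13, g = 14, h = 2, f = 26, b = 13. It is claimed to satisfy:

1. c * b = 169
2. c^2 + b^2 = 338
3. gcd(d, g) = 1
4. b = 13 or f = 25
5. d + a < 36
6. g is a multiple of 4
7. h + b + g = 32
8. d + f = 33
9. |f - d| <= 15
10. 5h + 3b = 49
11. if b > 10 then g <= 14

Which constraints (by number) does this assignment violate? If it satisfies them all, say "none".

1. c * b = 13 * 13 = 169 — holds.
2. c^2 + b^2 = 13^2 + 13^2 = 169 + 169 = 338 — holds.
3. gcd(9, 14) = 1 — holds.
4. b = 13 = 13 (first disjunct) — holds.
5. d + a = 9 + 25 = 34; 34 < 36 — holds.
6. 14 = 4*3 + 2, so 4 does not divide 14 — fails.
7. h + b + g = 2 + 13 + 14 = 29, not 32 — fails.
8. d + f = 9 + 26 = 35, not 33 — fails.
9. |26 - 9| = 17; 17 > 15, exceeds bound 15 — fails.
10. 5h + 3b = 5(2) + 3(13) = 49 — holds.
11. b = 13 > 10, so we need g ≤ 14; g = 14 ≤ 14 — holds.

Constraints 6, 7, 8, and 9 are violated.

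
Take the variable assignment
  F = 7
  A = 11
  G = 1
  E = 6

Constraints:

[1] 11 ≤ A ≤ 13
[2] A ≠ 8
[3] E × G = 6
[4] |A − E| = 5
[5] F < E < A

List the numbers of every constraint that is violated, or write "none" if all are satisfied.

[1] A = 11 lies in [11, 13]  OK
[2] A = 11, and 11 ≠ 8  OK
[3] E × G = 6 × 1 = 6  OK
[4] |11 − 6| = 5  OK
[5] values 7, 6, 11; F = 7 is not < E = 6  FAIL

The assignment fails constraint 5.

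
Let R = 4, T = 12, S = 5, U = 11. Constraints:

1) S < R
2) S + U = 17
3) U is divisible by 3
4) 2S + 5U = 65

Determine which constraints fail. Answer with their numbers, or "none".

Constraints 1, 2, and 3 do not hold.

1) S = 5, R = 4; 5 ≥ 4 (want <) — violated.
2) S + U = 5 + 11 = 16, not 17 — violated.
3) 11 = 3×3 + 2, so 3 does not divide 11 — violated.
4) 2S + 5U = 2(5) + 5(11) = 65 — OK.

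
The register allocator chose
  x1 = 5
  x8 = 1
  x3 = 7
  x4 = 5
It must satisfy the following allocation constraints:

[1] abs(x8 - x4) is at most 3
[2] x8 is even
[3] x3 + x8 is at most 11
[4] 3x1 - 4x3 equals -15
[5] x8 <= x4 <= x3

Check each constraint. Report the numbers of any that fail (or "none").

The assignment fails constraints 1, 2, 4.

[1] abs(1 - 5) = 4; 4 > 3, exceeds bound 3  ✗
[2] x8 = 1 is odd  ✗
[3] x3 + x8 = 7 + 1 = 8; 8 ≤ 11  ✓
[4] 3x1 - 4x3 = 3(5) - 4(7) = -13, not -15  ✗
[5] values 1 <= 5 <= 7  ✓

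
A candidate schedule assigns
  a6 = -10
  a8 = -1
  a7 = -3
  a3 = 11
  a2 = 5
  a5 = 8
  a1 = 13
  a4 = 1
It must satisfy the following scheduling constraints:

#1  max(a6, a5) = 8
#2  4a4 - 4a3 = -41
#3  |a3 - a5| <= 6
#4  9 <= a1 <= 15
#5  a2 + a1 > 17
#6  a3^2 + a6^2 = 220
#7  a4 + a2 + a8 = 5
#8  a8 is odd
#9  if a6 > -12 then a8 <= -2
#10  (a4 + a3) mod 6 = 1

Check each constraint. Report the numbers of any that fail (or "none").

Constraints 2, 6, 9, 10 do not hold.

#1 max(-10, 8) = 8  yes
#2 4a4 - 4a3 = 4(1) - 4(11) = -40, not -41  no
#3 |11 - 8| = 3; 3 ≤ 6  yes
#4 a1 = 13 lies in [9, 15]  yes
#5 a2 + a1 = 5 + 13 = 18; 18 > 17  yes
#6 a3^2 + a6^2 = 11^2 + (-10)^2 = 121 + 100 = 221, not 220  no
#7 a4 + a2 + a8 = 1 + 5 + (-1) = 5  yes
#8 a8 = -1 is odd  yes
#9 a6 = -10 > -12, so we need a8 ≤ -2; but a8 = -1 > -2  no
#10 a4 + a3 = 12; 12 mod 6 = 0, not 1  no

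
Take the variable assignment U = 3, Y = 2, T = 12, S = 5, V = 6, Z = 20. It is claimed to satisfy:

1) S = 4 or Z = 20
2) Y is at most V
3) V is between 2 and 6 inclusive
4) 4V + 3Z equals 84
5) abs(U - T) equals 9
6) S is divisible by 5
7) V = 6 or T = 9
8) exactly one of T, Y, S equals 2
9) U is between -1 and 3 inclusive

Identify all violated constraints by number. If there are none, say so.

Yes — all constraints hold.

1) S = 5 ≠ 4, but Z = 20 = 20 (second disjunct) — holds.
2) Y = 2, V = 6; 2 ≤ 6 — holds.
3) V = 6 lies in [2, 6] — holds.
4) 4V + 3Z = 4(6) + 3(20) = 84 — holds.
5) abs(3 - 12) = 9 — holds.
6) 5 / 5 = 1, so 5 divides 5 — holds.
7) V = 6 = 6 (first disjunct) — holds.
8) T=12, Y=2, S=5; 1 of them equals 2 — holds.
9) U = 3 lies in [-1, 3] — holds.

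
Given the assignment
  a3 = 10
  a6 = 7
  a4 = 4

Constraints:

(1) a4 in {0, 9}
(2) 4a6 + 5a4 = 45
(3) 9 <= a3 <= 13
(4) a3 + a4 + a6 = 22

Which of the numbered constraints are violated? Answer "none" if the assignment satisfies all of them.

Violated: 1, 2, 4.

(1) a4 = 4 is not in {0, 9} — violated.
(2) 4a6 + 5a4 = 4(7) + 5(4) = 48, not 45 — violated.
(3) a3 = 10 lies in [9, 13] — OK.
(4) a3 + a4 + a6 = 10 + 4 + 7 = 21, not 22 — violated.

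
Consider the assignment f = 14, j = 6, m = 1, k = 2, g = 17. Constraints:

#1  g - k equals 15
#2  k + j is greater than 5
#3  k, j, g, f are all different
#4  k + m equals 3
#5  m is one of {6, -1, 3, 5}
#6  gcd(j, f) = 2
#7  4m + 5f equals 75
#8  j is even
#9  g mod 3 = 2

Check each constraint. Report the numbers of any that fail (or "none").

#1 g - k = 17 - 2 = 15  ✔
#2 k + j = 2 + 6 = 8; 8 > 5  ✔
#3 values 2, 6, 17, 14 are pairwise distinct  ✔
#4 k + m = 2 + 1 = 3  ✔
#5 m = 1 is not in {6, -1, 3, 5}  ✘
#6 gcd(6, 14) = 2  ✔
#7 4m + 5f = 4(1) + 5(14) = 74, not 75  ✘
#8 j = 6 is even  ✔
#9 17 mod 3 = 2  ✔

Constraints 5, 7 are violated.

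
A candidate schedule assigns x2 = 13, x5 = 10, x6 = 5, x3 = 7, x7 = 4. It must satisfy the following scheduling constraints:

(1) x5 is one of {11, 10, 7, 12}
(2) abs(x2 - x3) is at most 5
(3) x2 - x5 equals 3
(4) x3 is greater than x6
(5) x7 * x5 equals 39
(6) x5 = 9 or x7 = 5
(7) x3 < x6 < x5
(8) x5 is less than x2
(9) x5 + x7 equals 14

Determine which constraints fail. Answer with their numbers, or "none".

Constraints 2, 5, 6, and 7 do not hold.

(1) x5 = 10 is in {11, 10, 7, 12} — OK.
(2) abs(13 - 7) = 6; 6 > 5, exceeds bound 5 — violated.
(3) x2 - x5 = 13 - 10 = 3 — OK.
(4) x3 = 7, x6 = 5; 7 > 5 — OK.
(5) x7 * x5 = 4 * 10 = 40, not 39 — violated.
(6) x5 = 10 ≠ 9 and x7 = 4 ≠ 5; both disjuncts false — violated.
(7) values 7, 5, 10; x3 = 7 is not < x6 = 5 — violated.
(8) x5 = 10, x2 = 13; 10 < 13 — OK.
(9) x5 + x7 = 10 + 4 = 14 — OK.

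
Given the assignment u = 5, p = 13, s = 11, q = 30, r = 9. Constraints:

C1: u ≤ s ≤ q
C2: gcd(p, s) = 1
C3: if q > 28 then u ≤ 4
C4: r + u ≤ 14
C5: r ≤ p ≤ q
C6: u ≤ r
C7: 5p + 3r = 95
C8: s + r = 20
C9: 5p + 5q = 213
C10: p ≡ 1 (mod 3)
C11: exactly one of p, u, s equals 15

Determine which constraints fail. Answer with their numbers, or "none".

The assignment fails constraints 3, 7, 9, 11.

C1: values 5 ≤ 11 ≤ 30 — satisfied.
C2: gcd(13, 11) = 1 — satisfied.
C3: q = 30 > 28, so we need u ≤ 4; but u = 5 > 4 — violated.
C4: r + u = 9 + 5 = 14; 14 ≤ 14 — satisfied.
C5: values 9 ≤ 13 ≤ 30 — satisfied.
C6: u = 5, r = 9; 5 ≤ 9 — satisfied.
C7: 5p + 3r = 5(13) + 3(9) = 92, not 95 — violated.
C8: s + r = 11 + 9 = 20 — satisfied.
C9: 5p + 5q = 5(13) + 5(30) = 215, not 213 — violated.
C10: 13 mod 3 = 1 — satisfied.
C11: p=13, u=5, s=11; 0 of them equal 15, not exactly one — violated.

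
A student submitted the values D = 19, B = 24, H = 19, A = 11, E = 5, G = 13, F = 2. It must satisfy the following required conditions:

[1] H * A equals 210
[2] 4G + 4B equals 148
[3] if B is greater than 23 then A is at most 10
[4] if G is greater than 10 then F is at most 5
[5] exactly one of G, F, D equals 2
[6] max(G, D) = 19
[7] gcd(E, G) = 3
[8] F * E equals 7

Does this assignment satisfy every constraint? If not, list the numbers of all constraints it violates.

[1] H * A = 19 * 11 = 209, not 210 — does not hold.
[2] 4G + 4B = 4(13) + 4(24) = 148 — holds.
[3] B = 24 > 23, so we need A ≤ 10; but A = 11 > 10 — does not hold.
[4] G = 13 > 10, so we need F ≤ 5; F = 2 ≤ 5 — holds.
[5] G=13, F=2, D=19; 1 of them equals 2 — holds.
[6] max(13, 19) = 19 — holds.
[7] gcd(5, 13) = 1, not 3 — does not hold.
[8] F * E = 2 * 5 = 10, not 7 — does not hold.

Constraints 1, 3, 7, and 8 do not hold.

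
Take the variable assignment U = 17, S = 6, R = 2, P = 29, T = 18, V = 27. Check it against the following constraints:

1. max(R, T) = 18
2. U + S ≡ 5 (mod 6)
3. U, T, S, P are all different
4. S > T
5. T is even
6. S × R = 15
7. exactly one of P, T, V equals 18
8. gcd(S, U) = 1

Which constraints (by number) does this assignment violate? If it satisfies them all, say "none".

The assignment fails constraints 4 and 6.

1. max(2, 18) = 18 — holds.
2. U + S = 23; 23 mod 6 = 5 — holds.
3. values 17, 18, 6, 29 are pairwise distinct — holds.
4. S = 6, T = 18; 6 ≤ 18 (want >) — fails.
5. T = 18 is even — holds.
6. S × R = 6 × 2 = 12, not 15 — fails.
7. P=29, T=18, V=27; 1 of them equals 18 — holds.
8. gcd(6, 17) = 1 — holds.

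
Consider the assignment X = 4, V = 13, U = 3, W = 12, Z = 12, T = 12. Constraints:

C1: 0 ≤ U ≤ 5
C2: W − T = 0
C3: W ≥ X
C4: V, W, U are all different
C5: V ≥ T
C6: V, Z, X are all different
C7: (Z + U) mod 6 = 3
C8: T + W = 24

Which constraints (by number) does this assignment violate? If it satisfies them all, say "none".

C1: U = 3 lies in [0, 5] — OK.
C2: W − T = 12 − 12 = 0 — OK.
C3: W = 12, X = 4; 12 ≥ 4 — OK.
C4: values 13, 12, 3 are pairwise distinct — OK.
C5: V = 13, T = 12; 13 ≥ 12 — OK.
C6: values 13, 12, 4 are pairwise distinct — OK.
C7: Z + U = 15; 15 mod 6 = 3 — OK.
C8: T + W = 12 + 12 = 24 — OK.

None — every constraint holds.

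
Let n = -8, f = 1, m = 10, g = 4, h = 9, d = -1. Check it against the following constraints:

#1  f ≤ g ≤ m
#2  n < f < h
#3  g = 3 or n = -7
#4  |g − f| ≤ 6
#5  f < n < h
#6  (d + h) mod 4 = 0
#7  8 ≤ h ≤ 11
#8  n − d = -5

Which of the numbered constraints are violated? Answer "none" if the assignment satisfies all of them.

#1 values 1 ≤ 4 ≤ 10 — satisfied.
#2 values -8 < 1 < 9 — satisfied.
#3 g = 4 ≠ 3 and n = -8 ≠ -7; both disjuncts false — violated.
#4 |4 − 1| = 3; 3 ≤ 6 — satisfied.
#5 values 1, -8, 9; f = 1 is not < n = -8 — violated.
#6 d + h = 8; 8 mod 4 = 0 — satisfied.
#7 h = 9 lies in [8, 11] — satisfied.
#8 n − d = -8 − (-1) = -7, not -5 — violated.

Constraints 3, 5, and 8 are violated.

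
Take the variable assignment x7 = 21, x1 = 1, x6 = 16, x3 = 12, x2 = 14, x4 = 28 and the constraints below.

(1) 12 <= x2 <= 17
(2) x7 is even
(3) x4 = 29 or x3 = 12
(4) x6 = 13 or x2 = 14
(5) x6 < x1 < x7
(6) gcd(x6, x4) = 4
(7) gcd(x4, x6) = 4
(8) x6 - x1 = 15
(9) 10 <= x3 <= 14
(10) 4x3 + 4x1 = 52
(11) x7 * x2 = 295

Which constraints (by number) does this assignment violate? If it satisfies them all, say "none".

Violated: 2, 5, and 11.

(1) x2 = 14 lies in [12, 17]  OK
(2) x7 = 21 is odd  FAIL
(3) x4 = 28 ≠ 29, but x3 = 12 = 12 (second disjunct)  OK
(4) x6 = 16 ≠ 13, but x2 = 14 = 14 (second disjunct)  OK
(5) values 16, 1, 21; x6 = 16 is not < x1 = 1  FAIL
(6) gcd(16, 28) = 4  OK
(7) gcd(28, 16) = 4  OK
(8) x6 - x1 = 16 - 1 = 15  OK
(9) x3 = 12 lies in [10, 14]  OK
(10) 4x3 + 4x1 = 4(12) + 4(1) = 52  OK
(11) x7 * x2 = 21 * 14 = 294, not 295  FAIL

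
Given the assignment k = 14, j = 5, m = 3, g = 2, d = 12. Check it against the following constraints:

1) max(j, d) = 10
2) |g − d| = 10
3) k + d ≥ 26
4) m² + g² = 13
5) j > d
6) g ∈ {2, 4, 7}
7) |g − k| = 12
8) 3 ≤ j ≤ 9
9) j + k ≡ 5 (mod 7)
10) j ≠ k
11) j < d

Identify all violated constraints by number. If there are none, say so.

No — constraints 1, 5 are not satisfied.

1) max(5, 12) = 12, not 10  false
2) |2 − 12| = 10  true
3) k + d = 14 + 12 = 26; 26 ≥ 26  true
4) m² + g² = 3² + 2² = 9 + 4 = 13  true
5) j = 5, d = 12; 5 ≤ 12 (want >)  false
6) g = 2 is in {2, 4, 7}  true
7) |2 − 14| = 12  true
8) j = 5 lies in [3, 9]  true
9) j + k = 19; 19 mod 7 = 5  true
10) j = 5, k = 14; distinct  true
11) j = 5, d = 12; 5 < 12  true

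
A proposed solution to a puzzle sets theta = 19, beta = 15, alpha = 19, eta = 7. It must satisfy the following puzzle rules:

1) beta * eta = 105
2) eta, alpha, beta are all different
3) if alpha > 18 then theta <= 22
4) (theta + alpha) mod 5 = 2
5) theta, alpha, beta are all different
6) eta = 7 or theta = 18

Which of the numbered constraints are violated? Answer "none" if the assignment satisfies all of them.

1) beta * eta = 15 * 7 = 105  yes
2) values 7, 19, 15 are pairwise distinct  yes
3) alpha = 19 > 18, so we need theta ≤ 22; theta = 19 ≤ 22  yes
4) theta + alpha = 38; 38 mod 5 = 3, not 2  no
5) theta = alpha = 19, not all different  no
6) eta = 7 = 7 (first disjunct)  yes

The assignment fails constraints 4 and 5.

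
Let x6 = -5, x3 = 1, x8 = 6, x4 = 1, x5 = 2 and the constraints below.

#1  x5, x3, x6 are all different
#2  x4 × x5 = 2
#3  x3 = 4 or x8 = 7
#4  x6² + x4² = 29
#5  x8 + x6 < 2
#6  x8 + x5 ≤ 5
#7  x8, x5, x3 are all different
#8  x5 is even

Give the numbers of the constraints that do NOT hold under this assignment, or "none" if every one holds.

The assignment fails constraints 3, 4, and 6.

#1 values 2, 1, -5 are pairwise distinct — satisfied.
#2 x4 × x5 = 1 × 2 = 2 — satisfied.
#3 x3 = 1 ≠ 4 and x8 = 6 ≠ 7; both disjuncts false — violated.
#4 x6² + x4² = (-5)² + 1² = 25 + 1 = 26, not 29 — violated.
#5 x8 + x6 = 6 + (-5) = 1; 1 < 2 — satisfied.
#6 x8 + x5 = 6 + 2 = 8; 8 > 5, bound 5 not met — violated.
#7 values 6, 2, 1 are pairwise distinct — satisfied.
#8 x5 = 2 is even — satisfied.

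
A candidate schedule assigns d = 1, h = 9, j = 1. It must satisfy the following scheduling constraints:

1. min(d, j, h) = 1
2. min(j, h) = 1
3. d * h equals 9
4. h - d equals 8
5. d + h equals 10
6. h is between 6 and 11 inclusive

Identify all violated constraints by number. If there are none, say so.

1. min(1, 1, 9) = 1 — holds.
2. min(1, 9) = 1 — holds.
3. d * h = 1 * 9 = 9 — holds.
4. h - d = 9 - 1 = 8 — holds.
5. d + h = 1 + 9 = 10 — holds.
6. h = 9 lies in [6, 11] — holds.

All constraints are satisfied.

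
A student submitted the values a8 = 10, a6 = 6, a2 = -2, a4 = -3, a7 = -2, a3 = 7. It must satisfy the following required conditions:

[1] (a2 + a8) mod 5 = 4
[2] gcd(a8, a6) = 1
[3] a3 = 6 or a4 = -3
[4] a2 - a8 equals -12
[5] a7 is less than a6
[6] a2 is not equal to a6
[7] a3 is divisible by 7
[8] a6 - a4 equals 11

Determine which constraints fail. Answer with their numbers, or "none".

Constraints 1, 2, and 8 are violated.

[1] a2 + a8 = 8; 8 mod 5 = 3, not 4 — fails.
[2] gcd(10, 6) = 2, not 1 — fails.
[3] a3 = 7 ≠ 6, but a4 = -3 = -3 (second disjunct) — holds.
[4] a2 - a8 = -2 - 10 = -12 — holds.
[5] a7 = -2, a6 = 6; -2 < 6 — holds.
[6] a2 = -2, a6 = 6; distinct — holds.
[7] 7 / 7 = 1, so 7 divides 7 — holds.
[8] a6 - a4 = 6 - (-3) = 9, not 11 — fails.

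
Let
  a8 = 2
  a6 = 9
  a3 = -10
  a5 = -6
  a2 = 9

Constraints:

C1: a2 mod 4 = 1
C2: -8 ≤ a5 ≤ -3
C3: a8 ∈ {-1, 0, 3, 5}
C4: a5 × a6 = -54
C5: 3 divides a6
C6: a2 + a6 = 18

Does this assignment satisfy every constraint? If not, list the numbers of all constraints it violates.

C1: 9 mod 4 = 1 — OK.
C2: a5 = -6 lies in [-8, -3] — OK.
C3: a8 = 2 is not in {-1, 0, 3, 5} — violated.
C4: a5 × a6 = -6 × 9 = -54 — OK.
C5: 9 / 3 = 3, so 3 divides 9 — OK.
C6: a2 + a6 = 9 + 9 = 18 — OK.

Constraint 3 is violated.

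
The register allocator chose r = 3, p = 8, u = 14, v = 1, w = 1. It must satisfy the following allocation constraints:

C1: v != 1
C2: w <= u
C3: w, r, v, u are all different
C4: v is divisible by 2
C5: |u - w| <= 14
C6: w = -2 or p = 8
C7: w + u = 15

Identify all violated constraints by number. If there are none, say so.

Constraints 1, 3, and 4 are violated.

C1: v = 1, but 1 is required to differ — fails.
C2: w = 1, u = 14; 1 ≤ 14 — holds.
C3: w = v = 1, not all different — fails.
C4: 1 = 2*0 + 1, so 2 does not divide 1 — fails.
C5: |14 - 1| = 13; 13 ≤ 14 — holds.
C6: w = 1 ≠ -2, but p = 8 = 8 (second disjunct) — holds.
C7: w + u = 1 + 14 = 15 — holds.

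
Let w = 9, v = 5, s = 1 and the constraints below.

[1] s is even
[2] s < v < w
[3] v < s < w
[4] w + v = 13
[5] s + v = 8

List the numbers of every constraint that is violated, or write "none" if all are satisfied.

[1] s = 1 is odd — violated.
[2] values 1 < 5 < 9 — OK.
[3] values 5, 1, 9; v = 5 is not < s = 1 — violated.
[4] w + v = 9 + 5 = 14, not 13 — violated.
[5] s + v = 1 + 5 = 6, not 8 — violated.

The assignment fails constraints 1, 3, 4, and 5.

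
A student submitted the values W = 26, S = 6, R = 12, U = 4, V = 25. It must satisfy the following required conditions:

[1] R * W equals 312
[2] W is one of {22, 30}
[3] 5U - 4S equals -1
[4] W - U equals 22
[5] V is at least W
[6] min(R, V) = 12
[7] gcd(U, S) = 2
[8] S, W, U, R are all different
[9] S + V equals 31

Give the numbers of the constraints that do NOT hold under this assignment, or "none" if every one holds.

Constraints 2, 3, and 5 do not hold.

[1] R * W = 12 * 26 = 312 — satisfied.
[2] W = 26 is not in {22, 30} — violated.
[3] 5U - 4S = 5(4) - 4(6) = -4, not -1 — violated.
[4] W - U = 26 - 4 = 22 — satisfied.
[5] V = 25, W = 26; 25 < 26 (want ≥) — violated.
[6] min(12, 25) = 12 — satisfied.
[7] gcd(4, 6) = 2 — satisfied.
[8] values 6, 26, 4, 12 are pairwise distinct — satisfied.
[9] S + V = 6 + 25 = 31 — satisfied.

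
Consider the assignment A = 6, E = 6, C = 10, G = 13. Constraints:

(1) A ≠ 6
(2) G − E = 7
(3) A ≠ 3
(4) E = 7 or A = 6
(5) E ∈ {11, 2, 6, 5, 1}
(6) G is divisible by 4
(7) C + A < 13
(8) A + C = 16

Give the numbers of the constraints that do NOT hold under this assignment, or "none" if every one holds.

Constraints 1, 6, and 7 do not hold.

(1) A = 6, but 6 is required to differ  false
(2) G − E = 13 − 6 = 7  true
(3) A = 6, and 6 ≠ 3  true
(4) E = 6 ≠ 7, but A = 6 = 6 (second disjunct)  true
(5) E = 6 is in {11, 2, 6, 5, 1}  true
(6) 13 = 4×3 + 1, so 4 does not divide 13  false
(7) C + A = 10 + 6 = 16; 16 ≥ 13, bound 13 not met  false
(8) A + C = 6 + 10 = 16  true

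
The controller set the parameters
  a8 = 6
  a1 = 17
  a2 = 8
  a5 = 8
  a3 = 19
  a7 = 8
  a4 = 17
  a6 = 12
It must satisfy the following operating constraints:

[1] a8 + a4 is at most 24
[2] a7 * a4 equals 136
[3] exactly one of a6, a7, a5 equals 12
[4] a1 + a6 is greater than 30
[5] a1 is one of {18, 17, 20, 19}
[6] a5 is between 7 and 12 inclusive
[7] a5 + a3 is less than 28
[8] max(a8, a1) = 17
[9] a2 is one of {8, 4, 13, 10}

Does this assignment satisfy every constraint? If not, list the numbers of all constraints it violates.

[1] a8 + a4 = 6 + 17 = 23; 23 ≤ 24 — satisfied.
[2] a7 * a4 = 8 * 17 = 136 — satisfied.
[3] a6=12, a7=8, a5=8; 1 of them equals 12 — satisfied.
[4] a1 + a6 = 17 + 12 = 29; 29 ≤ 30, bound 30 not met — violated.
[5] a1 = 17 is in {18, 17, 20, 19} — satisfied.
[6] a5 = 8 lies in [7, 12] — satisfied.
[7] a5 + a3 = 8 + 19 = 27; 27 < 28 — satisfied.
[8] max(6, 17) = 17 — satisfied.
[9] a2 = 8 is in {8, 4, 13, 10} — satisfied.

Constraint 4 is violated.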